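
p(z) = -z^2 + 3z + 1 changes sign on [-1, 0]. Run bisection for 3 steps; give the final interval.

[-0.375, -0.25]

z = -0.5 gives p = -0.75, negative; keep [-0.5, 0]
z = -0.25 gives p = 0.1875, positive; keep [-0.5, -0.25]
z = -0.375 gives p = -0.265625, negative; keep [-0.375, -0.25]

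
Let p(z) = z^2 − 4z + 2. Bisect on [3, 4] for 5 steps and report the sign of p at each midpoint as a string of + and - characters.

+--+-

z = 3.5 gives p = 0.25, positive; keep [3, 3.5]
z = 3.25 gives p = -0.4375, negative; keep [3.25, 3.5]
z = 3.375 gives p = -0.109375, negative; keep [3.375, 3.5]
z = 3.4375 gives p = 0.0664, positive; keep [3.375, 3.4375]
z = 3.40625 gives p = -0.0225, negative; keep [3.40625, 3.4375]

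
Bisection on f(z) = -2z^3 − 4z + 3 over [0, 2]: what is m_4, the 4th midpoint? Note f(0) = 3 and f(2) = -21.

0.625

z = 1 gives f = -3, negative; keep [0, 1]
z = 0.5 gives f = 0.75, positive; keep [0.5, 1]
z = 0.75 gives f = -0.84375, negative; keep [0.5, 0.75]
z = 0.625 gives f = 0.0117, positive; keep [0.625, 0.75]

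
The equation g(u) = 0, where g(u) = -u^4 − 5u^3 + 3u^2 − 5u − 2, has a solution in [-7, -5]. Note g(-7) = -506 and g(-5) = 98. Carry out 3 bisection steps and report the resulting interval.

m = -6, g(m) = -80 (−); new bracket [-6, -5]
m = -5.5, g(m) = 33.0625 (+); new bracket [-6, -5.5]
m = -5.75, g(m) = -16.644531 (−); new bracket [-5.75, -5.5]

[-5.75, -5.5]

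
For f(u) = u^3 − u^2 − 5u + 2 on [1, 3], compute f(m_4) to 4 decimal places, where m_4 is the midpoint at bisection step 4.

0.0723

f(2) = -4 < 0, so the root lies in [2, 3]
f(2.5) = -1.125 < 0, so the root lies in [2.5, 3]
f(2.75) = 1.484375 > 0, so the root lies in [2.5, 2.75]
f(2.625) = 0.0723 > 0, so the root lies in [2.5, 2.625]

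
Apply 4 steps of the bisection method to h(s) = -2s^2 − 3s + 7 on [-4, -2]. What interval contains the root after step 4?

h(-3) = -2 < 0, so the root lies in [-3, -2]
h(-2.5) = 2 > 0, so the root lies in [-3, -2.5]
h(-2.75) = 0.125 > 0, so the root lies in [-3, -2.75]
h(-2.875) = -0.9062 < 0, so the root lies in [-2.875, -2.75]

[-2.875, -2.75]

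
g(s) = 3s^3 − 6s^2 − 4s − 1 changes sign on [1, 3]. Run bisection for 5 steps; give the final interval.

[2.5625, 2.625]

midpoint 2: g = -9 < 0 → [2, 3]
midpoint 2.5: g = -1.625 < 0 → [2.5, 3]
midpoint 2.75: g = 5.015625 > 0 → [2.5, 2.75]
midpoint 2.625: g = 1.4199 > 0 → [2.5, 2.625]
midpoint 2.5625: g = -0.1692 < 0 → [2.5625, 2.625]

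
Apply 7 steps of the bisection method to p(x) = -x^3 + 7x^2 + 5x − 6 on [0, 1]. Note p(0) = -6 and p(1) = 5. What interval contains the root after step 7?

p(0.5) = -1.875 < 0, so the root lies in [0.5, 1]
p(0.75) = 1.265625 > 0, so the root lies in [0.5, 0.75]
p(0.625) = -0.384766 < 0, so the root lies in [0.625, 0.75]
p(0.6875) = 0.4211 > 0, so the root lies in [0.625, 0.6875]
p(0.65625) = 0.0133 > 0, so the root lies in [0.625, 0.65625]
p(0.640625) = -0.187 < 0, so the root lies in [0.640625, 0.65625]
p(0.6484375) = -0.0872 < 0, so the root lies in [0.6484375, 0.65625]

[0.6484375, 0.65625]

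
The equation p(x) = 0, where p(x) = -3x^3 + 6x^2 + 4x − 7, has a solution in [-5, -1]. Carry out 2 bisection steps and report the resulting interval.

p(-3) = 116 > 0, so the root lies in [-3, -1]
p(-2) = 33 > 0, so the root lies in [-2, -1]

[-2, -1]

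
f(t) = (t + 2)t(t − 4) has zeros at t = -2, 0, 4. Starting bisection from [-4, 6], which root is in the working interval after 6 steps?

f(1) = -9 < 0, so the root lies in [1, 6]
f(3.5) = -9.625 < 0, so the root lies in [3.5, 6]
f(4.75) = 24.046875 > 0, so the root lies in [3.5, 4.75]
f(4.125) = 3.1582 > 0, so the root lies in [3.5, 4.125]
f(3.8125) = -4.155 < 0, so the root lies in [3.8125, 4.125]
f(3.96875) = -0.7403 < 0, so the root lies in [3.96875, 4.125]

4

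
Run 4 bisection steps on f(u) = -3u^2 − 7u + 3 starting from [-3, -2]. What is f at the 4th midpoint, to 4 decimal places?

0.1445

midpoint -2.5: f = 1.75 > 0 → [-3, -2.5]
midpoint -2.75: f = -0.4375 < 0 → [-2.75, -2.5]
midpoint -2.625: f = 0.703125 > 0 → [-2.75, -2.625]
midpoint -2.6875: f = 0.1445 > 0 → [-2.75, -2.6875]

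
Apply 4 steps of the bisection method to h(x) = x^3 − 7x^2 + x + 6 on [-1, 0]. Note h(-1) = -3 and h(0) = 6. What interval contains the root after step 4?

[-0.875, -0.8125]

h(-0.5) = 3.625 > 0, so the root lies in [-1, -0.5]
h(-0.75) = 0.890625 > 0, so the root lies in [-1, -0.75]
h(-0.875) = -0.904297 < 0, so the root lies in [-0.875, -0.75]
h(-0.8125) = 0.03 > 0, so the root lies in [-0.875, -0.8125]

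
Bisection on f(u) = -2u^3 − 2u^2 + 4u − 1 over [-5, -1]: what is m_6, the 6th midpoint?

f(-3) = 23 > 0, so the root lies in [-3, -1]
f(-2) = -1 < 0, so the root lies in [-3, -2]
f(-2.5) = 7.75 > 0, so the root lies in [-2.5, -2]
f(-2.25) = 2.6562 > 0, so the root lies in [-2.25, -2]
f(-2.125) = 0.6602 > 0, so the root lies in [-2.125, -2]
f(-2.0625) = -0.2104 < 0, so the root lies in [-2.125, -2.0625]

-2.0625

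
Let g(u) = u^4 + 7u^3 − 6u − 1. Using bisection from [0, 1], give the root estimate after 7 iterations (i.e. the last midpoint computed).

m = 0.5, g(m) = -3.0625 (−); new bracket [0.5, 1]
m = 0.75, g(m) = -2.230469 (−); new bracket [0.75, 1]
m = 0.875, g(m) = -0.974365 (−); new bracket [0.875, 1]
m = 0.9375, g(m) = -0.0847 (−); new bracket [0.9375, 1]
m = 0.96875, g(m) = 0.4323 (+); new bracket [0.9375, 0.96875]
m = 0.953125, g(m) = 0.1676 (+); new bracket [0.9375, 0.953125]
m = 0.9453125, g(m) = 0.0399 (+); new bracket [0.9375, 0.9453125]

0.9453125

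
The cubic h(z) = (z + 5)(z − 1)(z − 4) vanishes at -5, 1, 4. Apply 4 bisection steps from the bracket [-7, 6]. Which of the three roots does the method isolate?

m = -0.5, h(m) = 30.375 (+); new bracket [-7, -0.5]
m = -3.75, h(m) = 46.015625 (+); new bracket [-7, -3.75]
m = -5.375, h(m) = -22.412109 (−); new bracket [-5.375, -3.75]
m = -4.5625, h(m) = 20.8376 (+); new bracket [-5.375, -4.5625]

-5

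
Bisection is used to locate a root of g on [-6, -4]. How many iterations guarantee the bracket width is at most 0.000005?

19

Width after n steps is 2/2^n. Need 2^n ≥ 2/0.000005 = 400000.
2^18 = 262144 < 400000 ≤ 2^19 = 524288, so n = 19.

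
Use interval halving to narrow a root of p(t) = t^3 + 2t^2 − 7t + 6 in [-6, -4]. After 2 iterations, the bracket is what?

[-4.5, -4]

t = -5 gives p = -34, negative; keep [-5, -4]
t = -4.5 gives p = -13.125, negative; keep [-4.5, -4]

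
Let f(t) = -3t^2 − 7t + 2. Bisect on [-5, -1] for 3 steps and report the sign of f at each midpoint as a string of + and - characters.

midpoint -3: f = -4 < 0 → [-3, -1]
midpoint -2: f = 4 > 0 → [-3, -2]
midpoint -2.5: f = 0.75 > 0 → [-3, -2.5]

-++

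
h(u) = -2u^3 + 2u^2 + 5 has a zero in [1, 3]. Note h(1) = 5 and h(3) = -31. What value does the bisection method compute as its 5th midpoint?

1.8125

u = 2 gives h = -3, negative; keep [1, 2]
u = 1.5 gives h = 2.75, positive; keep [1.5, 2]
u = 1.75 gives h = 0.40625, positive; keep [1.75, 2]
u = 1.875 gives h = -1.1523, negative; keep [1.75, 1.875]
u = 1.8125 gives h = -0.3384, negative; keep [1.75, 1.8125]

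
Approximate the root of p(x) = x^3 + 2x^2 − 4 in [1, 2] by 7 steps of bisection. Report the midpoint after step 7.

1.1328125

x = 1.5 gives p = 3.875, positive; keep [1, 1.5]
x = 1.25 gives p = 1.078125, positive; keep [1, 1.25]
x = 1.125 gives p = -0.044922, negative; keep [1.125, 1.25]
x = 1.1875 gives p = 0.4949, positive; keep [1.125, 1.1875]
x = 1.15625 gives p = 0.2196, positive; keep [1.125, 1.15625]
x = 1.140625 gives p = 0.086, positive; keep [1.125, 1.140625]
x = 1.1328125 gives p = 0.0202, positive; keep [1.125, 1.1328125]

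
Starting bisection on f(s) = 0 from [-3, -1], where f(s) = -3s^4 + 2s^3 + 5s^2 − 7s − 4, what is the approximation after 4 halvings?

m = -2, f(m) = -34 (−); new bracket [-2, -1]
m = -1.5, f(m) = -4.1875 (−); new bracket [-1.5, -1]
m = -1.25, f(m) = 1.332031 (+); new bracket [-1.5, -1.25]
m = -1.375, f(m) = -0.8445 (−); new bracket [-1.375, -1.25]

-1.375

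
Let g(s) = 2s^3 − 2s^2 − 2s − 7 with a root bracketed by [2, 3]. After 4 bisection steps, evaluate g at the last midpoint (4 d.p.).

g(2.5) = 6.75 > 0, so the root lies in [2, 2.5]
g(2.25) = 1.15625 > 0, so the root lies in [2, 2.25]
g(2.125) = -1.089844 < 0, so the root lies in [2.125, 2.25]
g(2.1875) = -0.0103 < 0, so the root lies in [2.1875, 2.25]

-0.0103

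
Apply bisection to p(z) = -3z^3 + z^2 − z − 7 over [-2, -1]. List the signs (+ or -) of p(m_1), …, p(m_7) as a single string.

++-++-+

p(-1.5) = 6.875 > 0, so the root lies in [-1.5, -1]
p(-1.25) = 1.671875 > 0, so the root lies in [-1.25, -1]
p(-1.125) = -0.337891 < 0, so the root lies in [-1.25, -1.125]
p(-1.1875) = 0.6213 > 0, so the root lies in [-1.1875, -1.125]
p(-1.15625) = 0.1306 > 0, so the root lies in [-1.15625, -1.125]
p(-1.140625) = -0.1064 < 0, so the root lies in [-1.15625, -1.140625]
p(-1.1484375) = 0.0114 > 0, so the root lies in [-1.1484375, -1.140625]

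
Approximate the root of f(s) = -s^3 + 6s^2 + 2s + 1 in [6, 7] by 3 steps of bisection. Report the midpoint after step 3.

6.375

midpoint 6.5: f = -7.125 < 0 → [6, 6.5]
midpoint 6.25: f = 3.734375 > 0 → [6.25, 6.5]
midpoint 6.375: f = -1.490234 < 0 → [6.25, 6.375]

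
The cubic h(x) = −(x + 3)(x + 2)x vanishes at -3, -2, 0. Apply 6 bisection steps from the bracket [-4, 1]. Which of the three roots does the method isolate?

0

x = -1.5 gives h = 1.125, positive; keep [-1.5, 1]
x = -0.25 gives h = 1.203125, positive; keep [-0.25, 1]
x = 0.375 gives h = -3.005859, negative; keep [-0.25, 0.375]
x = 0.0625 gives h = -0.3948, negative; keep [-0.25, 0.0625]
x = -0.09375 gives h = 0.5194, positive; keep [-0.09375, 0.0625]
x = -0.015625 gives h = 0.0925, positive; keep [-0.015625, 0.0625]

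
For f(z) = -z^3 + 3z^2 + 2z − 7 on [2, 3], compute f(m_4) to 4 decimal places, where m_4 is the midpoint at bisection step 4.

m = 2.5, f(m) = 1.125 (+); new bracket [2.5, 3]
m = 2.75, f(m) = 0.390625 (+); new bracket [2.75, 3]
m = 2.875, f(m) = -0.216797 (−); new bracket [2.75, 2.875]
m = 2.8125, f(m) = 0.1082 (+); new bracket [2.8125, 2.875]

0.1082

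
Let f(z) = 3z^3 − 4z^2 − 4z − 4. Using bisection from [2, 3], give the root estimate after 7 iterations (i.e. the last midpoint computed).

2.2109375

f(2.5) = 7.875 > 0, so the root lies in [2, 2.5]
f(2.25) = 0.921875 > 0, so the root lies in [2, 2.25]
f(2.125) = -1.775391 < 0, so the root lies in [2.125, 2.25]
f(2.1875) = -0.488 < 0, so the root lies in [2.1875, 2.25]
f(2.21875) = 0.2013 > 0, so the root lies in [2.1875, 2.21875]
f(2.203125) = -0.1472 < 0, so the root lies in [2.203125, 2.21875]
f(2.2109375) = 0.0261 > 0, so the root lies in [2.203125, 2.2109375]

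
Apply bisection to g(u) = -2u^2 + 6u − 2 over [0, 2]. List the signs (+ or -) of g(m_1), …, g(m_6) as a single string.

++--++

u = 1 gives g = 2, positive; keep [0, 1]
u = 0.5 gives g = 0.5, positive; keep [0, 0.5]
u = 0.25 gives g = -0.625, negative; keep [0.25, 0.5]
u = 0.375 gives g = -0.0312, negative; keep [0.375, 0.5]
u = 0.4375 gives g = 0.2422, positive; keep [0.375, 0.4375]
u = 0.40625 gives g = 0.1074, positive; keep [0.375, 0.40625]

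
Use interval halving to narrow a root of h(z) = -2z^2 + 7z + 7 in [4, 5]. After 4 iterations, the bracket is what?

midpoint 4.5: h = -2 < 0 → [4, 4.5]
midpoint 4.25: h = 0.625 > 0 → [4.25, 4.5]
midpoint 4.375: h = -0.65625 < 0 → [4.25, 4.375]
midpoint 4.3125: h = -0.0078 < 0 → [4.25, 4.3125]

[4.25, 4.3125]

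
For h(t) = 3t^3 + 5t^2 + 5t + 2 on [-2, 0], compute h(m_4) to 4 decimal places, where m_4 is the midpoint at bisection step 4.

midpoint -1: h = -1 < 0 → [-1, 0]
midpoint -0.5: h = 0.375 > 0 → [-1, -0.5]
midpoint -0.75: h = -0.203125 < 0 → [-0.75, -0.5]
midpoint -0.625: h = 0.0957 > 0 → [-0.75, -0.625]

0.0957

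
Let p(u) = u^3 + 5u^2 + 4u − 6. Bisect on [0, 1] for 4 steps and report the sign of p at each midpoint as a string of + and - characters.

-+--

midpoint 0.5: p = -2.625 < 0 → [0.5, 1]
midpoint 0.75: p = 0.234375 > 0 → [0.5, 0.75]
midpoint 0.625: p = -1.302734 < 0 → [0.625, 0.75]
midpoint 0.6875: p = -0.5618 < 0 → [0.6875, 0.75]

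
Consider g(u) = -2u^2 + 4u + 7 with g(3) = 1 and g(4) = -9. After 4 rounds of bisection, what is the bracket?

midpoint 3.5: g = -3.5 < 0 → [3, 3.5]
midpoint 3.25: g = -1.125 < 0 → [3, 3.25]
midpoint 3.125: g = -0.03125 < 0 → [3, 3.125]
midpoint 3.0625: g = 0.4922 > 0 → [3.0625, 3.125]

[3.0625, 3.125]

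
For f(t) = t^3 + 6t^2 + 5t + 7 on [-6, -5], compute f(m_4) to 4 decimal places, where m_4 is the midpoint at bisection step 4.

-0.1594

f(-5.5) = -5.375 < 0, so the root lies in [-5.5, -5]
f(-5.25) = 1.421875 > 0, so the root lies in [-5.5, -5.25]
f(-5.375) = -1.818359 < 0, so the root lies in [-5.375, -5.25]
f(-5.3125) = -0.1594 < 0, so the root lies in [-5.3125, -5.25]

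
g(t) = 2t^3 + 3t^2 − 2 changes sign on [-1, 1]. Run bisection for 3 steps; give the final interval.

[0.5, 0.75]

g(0) = -2 < 0, so the root lies in [0, 1]
g(0.5) = -1 < 0, so the root lies in [0.5, 1]
g(0.75) = 0.53125 > 0, so the root lies in [0.5, 0.75]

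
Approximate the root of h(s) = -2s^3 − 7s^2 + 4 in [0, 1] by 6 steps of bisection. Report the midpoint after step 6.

s = 0.5 gives h = 2, positive; keep [0.5, 1]
s = 0.75 gives h = -0.78125, negative; keep [0.5, 0.75]
s = 0.625 gives h = 0.777344, positive; keep [0.625, 0.75]
s = 0.6875 gives h = 0.0415, positive; keep [0.6875, 0.75]
s = 0.71875 gives h = -0.3588, negative; keep [0.6875, 0.71875]
s = 0.703125 gives h = -0.1559, negative; keep [0.6875, 0.703125]

0.703125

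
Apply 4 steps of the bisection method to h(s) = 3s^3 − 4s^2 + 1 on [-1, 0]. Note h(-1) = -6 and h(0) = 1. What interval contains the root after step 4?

midpoint -0.5: h = -0.375 < 0 → [-0.5, 0]
midpoint -0.25: h = 0.703125 > 0 → [-0.5, -0.25]
midpoint -0.375: h = 0.279297 > 0 → [-0.5, -0.375]
midpoint -0.4375: h = -0.0168 < 0 → [-0.4375, -0.375]

[-0.4375, -0.375]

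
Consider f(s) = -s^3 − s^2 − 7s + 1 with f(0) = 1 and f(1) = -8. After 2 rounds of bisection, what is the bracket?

midpoint 0.5: f = -2.875 < 0 → [0, 0.5]
midpoint 0.25: f = -0.828125 < 0 → [0, 0.25]

[0, 0.25]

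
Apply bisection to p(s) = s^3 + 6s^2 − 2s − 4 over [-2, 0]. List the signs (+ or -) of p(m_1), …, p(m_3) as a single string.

s = -1 gives p = 3, positive; keep [-1, 0]
s = -0.5 gives p = -1.625, negative; keep [-1, -0.5]
s = -0.75 gives p = 0.453125, positive; keep [-0.75, -0.5]

+-+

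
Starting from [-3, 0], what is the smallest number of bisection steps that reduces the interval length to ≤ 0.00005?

Width after n steps is 3/2^n. Need 2^n ≥ 3/0.00005 = 60000.
2^15 = 32768 < 60000 ≤ 2^16 = 65536, so n = 16.

16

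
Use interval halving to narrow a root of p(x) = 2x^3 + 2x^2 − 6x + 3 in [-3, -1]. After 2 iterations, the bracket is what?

[-2.5, -2]

x = -2 gives p = 7, positive; keep [-3, -2]
x = -2.5 gives p = -0.75, negative; keep [-2.5, -2]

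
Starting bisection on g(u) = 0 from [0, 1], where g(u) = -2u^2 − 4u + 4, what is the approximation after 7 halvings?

0.7265625

g(0.5) = 1.5 > 0, so the root lies in [0.5, 1]
g(0.75) = -0.125 < 0, so the root lies in [0.5, 0.75]
g(0.625) = 0.71875 > 0, so the root lies in [0.625, 0.75]
g(0.6875) = 0.3047 > 0, so the root lies in [0.6875, 0.75]
g(0.71875) = 0.0918 > 0, so the root lies in [0.71875, 0.75]
g(0.734375) = -0.0161 < 0, so the root lies in [0.71875, 0.734375]
g(0.7265625) = 0.038 > 0, so the root lies in [0.7265625, 0.734375]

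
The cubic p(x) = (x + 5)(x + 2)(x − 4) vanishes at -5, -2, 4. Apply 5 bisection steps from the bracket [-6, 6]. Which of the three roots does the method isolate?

p(0) = -40 < 0, so the root lies in [0, 6]
p(3) = -40 < 0, so the root lies in [3, 6]
p(4.5) = 30.875 > 0, so the root lies in [3, 4.5]
p(3.75) = -12.5781 < 0, so the root lies in [3.75, 4.5]
p(4.125) = 6.9863 > 0, so the root lies in [3.75, 4.125]

4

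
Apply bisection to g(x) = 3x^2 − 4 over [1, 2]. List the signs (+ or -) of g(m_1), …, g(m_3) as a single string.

++-

midpoint 1.5: g = 2.75 > 0 → [1, 1.5]
midpoint 1.25: g = 0.6875 > 0 → [1, 1.25]
midpoint 1.125: g = -0.203125 < 0 → [1.125, 1.25]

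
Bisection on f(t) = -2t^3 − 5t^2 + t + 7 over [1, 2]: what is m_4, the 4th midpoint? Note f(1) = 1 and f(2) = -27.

m = 1.5, f(m) = -9.5 (−); new bracket [1, 1.5]
m = 1.25, f(m) = -3.46875 (−); new bracket [1, 1.25]
m = 1.125, f(m) = -1.050781 (−); new bracket [1, 1.125]
m = 1.0625, f(m) = 0.019 (+); new bracket [1.0625, 1.125]

1.0625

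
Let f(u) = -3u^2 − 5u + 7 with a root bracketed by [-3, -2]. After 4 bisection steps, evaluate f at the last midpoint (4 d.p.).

midpoint -2.5: f = 0.75 > 0 → [-3, -2.5]
midpoint -2.75: f = -1.9375 < 0 → [-2.75, -2.5]
midpoint -2.625: f = -0.546875 < 0 → [-2.625, -2.5]
midpoint -2.5625: f = 0.1133 > 0 → [-2.625, -2.5625]

0.1133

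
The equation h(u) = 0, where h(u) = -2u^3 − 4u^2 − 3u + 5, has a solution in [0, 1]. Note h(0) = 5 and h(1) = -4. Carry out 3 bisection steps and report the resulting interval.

[0.625, 0.75]

h(0.5) = 2.25 > 0, so the root lies in [0.5, 1]
h(0.75) = -0.34375 < 0, so the root lies in [0.5, 0.75]
h(0.625) = 1.074219 > 0, so the root lies in [0.625, 0.75]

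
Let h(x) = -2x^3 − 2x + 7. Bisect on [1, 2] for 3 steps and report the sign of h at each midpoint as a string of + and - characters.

x = 1.5 gives h = -2.75, negative; keep [1, 1.5]
x = 1.25 gives h = 0.59375, positive; keep [1.25, 1.5]
x = 1.375 gives h = -0.949219, negative; keep [1.25, 1.375]

-+-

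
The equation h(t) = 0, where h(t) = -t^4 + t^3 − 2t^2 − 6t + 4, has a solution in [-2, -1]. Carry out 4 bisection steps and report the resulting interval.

[-1.5625, -1.5]

t = -1.5 gives h = 0.0625, positive; keep [-2, -1.5]
t = -1.75 gives h = -6.363281, negative; keep [-1.75, -1.5]
t = -1.625 gives h = -2.795166, negative; keep [-1.625, -1.5]
t = -1.5625 gives h = -1.283, negative; keep [-1.5625, -1.5]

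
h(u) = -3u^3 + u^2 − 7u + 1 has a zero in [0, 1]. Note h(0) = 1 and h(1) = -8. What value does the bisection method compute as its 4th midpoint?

0.1875

u = 0.5 gives h = -2.625, negative; keep [0, 0.5]
u = 0.25 gives h = -0.734375, negative; keep [0, 0.25]
u = 0.125 gives h = 0.134766, positive; keep [0.125, 0.25]
u = 0.1875 gives h = -0.2971, negative; keep [0.125, 0.1875]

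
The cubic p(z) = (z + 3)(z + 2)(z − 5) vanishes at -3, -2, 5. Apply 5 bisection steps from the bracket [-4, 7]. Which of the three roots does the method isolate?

m = 1.5, p(m) = -55.125 (−); new bracket [1.5, 7]
m = 4.25, p(m) = -33.984375 (−); new bracket [4.25, 7]
m = 5.625, p(m) = 41.103516 (+); new bracket [4.25, 5.625]
m = 4.9375, p(m) = -3.4417 (−); new bracket [4.9375, 5.625]
m = 5.28125, p(m) = 16.9588 (+); new bracket [4.9375, 5.28125]

5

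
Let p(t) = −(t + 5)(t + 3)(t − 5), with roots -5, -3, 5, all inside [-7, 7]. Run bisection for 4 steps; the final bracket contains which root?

5

m = 0, p(m) = 75 (+); new bracket [0, 7]
m = 3.5, p(m) = 82.875 (+); new bracket [3.5, 7]
m = 5.25, p(m) = -21.140625 (−); new bracket [3.5, 5.25]
m = 4.375, p(m) = 43.2129 (+); new bracket [4.375, 5.25]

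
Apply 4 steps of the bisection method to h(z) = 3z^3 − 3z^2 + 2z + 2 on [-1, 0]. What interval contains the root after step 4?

[-0.5, -0.4375]

midpoint -0.5: h = -0.125 < 0 → [-0.5, 0]
midpoint -0.25: h = 1.265625 > 0 → [-0.5, -0.25]
midpoint -0.375: h = 0.669922 > 0 → [-0.5, -0.375]
midpoint -0.4375: h = 0.2996 > 0 → [-0.5, -0.4375]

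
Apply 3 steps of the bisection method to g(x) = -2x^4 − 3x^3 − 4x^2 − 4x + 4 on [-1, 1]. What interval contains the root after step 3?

[0.5, 0.75]

x = 0 gives g = 4, positive; keep [0, 1]
x = 0.5 gives g = 0.5, positive; keep [0.5, 1]
x = 0.75 gives g = -3.148438, negative; keep [0.5, 0.75]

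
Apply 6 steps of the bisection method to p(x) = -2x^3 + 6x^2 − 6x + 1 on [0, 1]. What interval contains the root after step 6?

p(0.5) = -0.75 < 0, so the root lies in [0, 0.5]
p(0.25) = -0.15625 < 0, so the root lies in [0, 0.25]
p(0.125) = 0.339844 > 0, so the root lies in [0.125, 0.25]
p(0.1875) = 0.0728 > 0, so the root lies in [0.1875, 0.25]
p(0.21875) = -0.0463 < 0, so the root lies in [0.1875, 0.21875]
p(0.203125) = 0.012 > 0, so the root lies in [0.203125, 0.21875]

[0.203125, 0.21875]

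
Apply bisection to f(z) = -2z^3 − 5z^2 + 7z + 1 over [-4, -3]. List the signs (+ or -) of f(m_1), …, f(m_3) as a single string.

f(-3.5) = 1 > 0, so the root lies in [-3.5, -3]
f(-3.25) = -5.90625 < 0, so the root lies in [-3.5, -3.25]
f(-3.375) = -2.691406 < 0, so the root lies in [-3.5, -3.375]

+--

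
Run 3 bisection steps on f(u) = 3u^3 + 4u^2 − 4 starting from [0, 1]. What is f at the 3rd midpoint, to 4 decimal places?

1.0723

m = 0.5, f(m) = -2.625 (−); new bracket [0.5, 1]
m = 0.75, f(m) = -0.484375 (−); new bracket [0.75, 1]
m = 0.875, f(m) = 1.072266 (+); new bracket [0.75, 0.875]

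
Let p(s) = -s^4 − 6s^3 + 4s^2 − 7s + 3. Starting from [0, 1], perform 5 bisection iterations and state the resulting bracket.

[0.4375, 0.46875]

s = 0.5 gives p = -0.3125, negative; keep [0, 0.5]
s = 0.25 gives p = 1.402344, positive; keep [0.25, 0.5]
s = 0.375 gives p = 0.601318, positive; keep [0.375, 0.5]
s = 0.4375 gives p = 0.164, positive; keep [0.4375, 0.5]
s = 0.46875 gives p = -0.0686, negative; keep [0.4375, 0.46875]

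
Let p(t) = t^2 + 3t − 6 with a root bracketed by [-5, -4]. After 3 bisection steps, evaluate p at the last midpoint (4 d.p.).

0.0156

m = -4.5, p(m) = 0.75 (+); new bracket [-4.5, -4]
m = -4.25, p(m) = -0.6875 (−); new bracket [-4.5, -4.25]
m = -4.375, p(m) = 0.015625 (+); new bracket [-4.375, -4.25]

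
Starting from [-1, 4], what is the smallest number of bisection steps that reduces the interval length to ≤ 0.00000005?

27

Width after n steps is 5/2^n. Need 2^n ≥ 5/0.00000005 = 100000000.
2^26 = 67108864 < 100000000 ≤ 2^27 = 134217728, so n = 27.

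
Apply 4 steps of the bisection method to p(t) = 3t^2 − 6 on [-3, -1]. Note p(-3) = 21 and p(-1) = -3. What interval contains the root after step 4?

t = -2 gives p = 6, positive; keep [-2, -1]
t = -1.5 gives p = 0.75, positive; keep [-1.5, -1]
t = -1.25 gives p = -1.3125, negative; keep [-1.5, -1.25]
t = -1.375 gives p = -0.3281, negative; keep [-1.5, -1.375]

[-1.5, -1.375]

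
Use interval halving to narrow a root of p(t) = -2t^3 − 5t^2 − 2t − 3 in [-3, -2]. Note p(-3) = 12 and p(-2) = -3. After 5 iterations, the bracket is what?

m = -2.5, p(m) = 2 (+); new bracket [-2.5, -2]
m = -2.25, p(m) = -1.03125 (−); new bracket [-2.5, -2.25]
m = -2.375, p(m) = 0.339844 (+); new bracket [-2.375, -2.25]
m = -2.3125, p(m) = -0.3804 (−); new bracket [-2.375, -2.3125]
m = -2.34375, p(m) = -0.0291 (−); new bracket [-2.375, -2.34375]

[-2.375, -2.34375]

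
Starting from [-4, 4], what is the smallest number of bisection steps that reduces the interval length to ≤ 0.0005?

14

Width after n steps is 8/2^n. Need 2^n ≥ 8/0.0005 = 16000.
2^13 = 8192 < 16000 ≤ 2^14 = 16384, so n = 14.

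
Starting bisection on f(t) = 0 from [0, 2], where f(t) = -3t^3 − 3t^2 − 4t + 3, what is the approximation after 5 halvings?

0.4375

f(1) = -7 < 0, so the root lies in [0, 1]
f(0.5) = -0.125 < 0, so the root lies in [0, 0.5]
f(0.25) = 1.765625 > 0, so the root lies in [0.25, 0.5]
f(0.375) = 0.9199 > 0, so the root lies in [0.375, 0.5]
f(0.4375) = 0.4246 > 0, so the root lies in [0.4375, 0.5]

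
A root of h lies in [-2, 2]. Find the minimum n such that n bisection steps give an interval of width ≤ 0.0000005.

Width after n steps is 4/2^n. Need 2^n ≥ 4/0.0000005 = 8000000.
2^22 = 4194304 < 8000000 ≤ 2^23 = 8388608, so n = 23.

23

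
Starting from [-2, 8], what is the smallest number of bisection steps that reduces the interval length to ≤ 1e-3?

14

Width after n steps is 10/2^n. Need 2^n ≥ 10/1e-3 = 10000.
2^13 = 8192 < 10000 ≤ 2^14 = 16384, so n = 14.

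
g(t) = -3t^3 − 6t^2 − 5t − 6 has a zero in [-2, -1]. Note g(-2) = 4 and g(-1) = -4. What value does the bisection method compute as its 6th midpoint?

-1.703125

g(-1.5) = -1.875 < 0, so the root lies in [-2, -1.5]
g(-1.75) = 0.453125 > 0, so the root lies in [-1.75, -1.5]
g(-1.625) = -0.845703 < 0, so the root lies in [-1.75, -1.625]
g(-1.6875) = -0.2322 < 0, so the root lies in [-1.75, -1.6875]
g(-1.71875) = 0.1012 > 0, so the root lies in [-1.71875, -1.6875]
g(-1.703125) = -0.0678 < 0, so the root lies in [-1.71875, -1.703125]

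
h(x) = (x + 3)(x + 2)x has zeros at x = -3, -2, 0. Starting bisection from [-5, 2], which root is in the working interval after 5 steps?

0

m = -1.5, h(m) = -1.125 (−); new bracket [-1.5, 2]
m = 0.25, h(m) = 1.828125 (+); new bracket [-1.5, 0.25]
m = -0.625, h(m) = -2.041016 (−); new bracket [-0.625, 0.25]
m = -0.1875, h(m) = -0.9558 (−); new bracket [-0.1875, 0.25]
m = 0.03125, h(m) = 0.1924 (+); new bracket [-0.1875, 0.03125]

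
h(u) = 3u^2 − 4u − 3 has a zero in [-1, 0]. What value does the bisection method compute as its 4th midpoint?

-0.5625

m = -0.5, h(m) = -0.25 (−); new bracket [-1, -0.5]
m = -0.75, h(m) = 1.6875 (+); new bracket [-0.75, -0.5]
m = -0.625, h(m) = 0.671875 (+); new bracket [-0.625, -0.5]
m = -0.5625, h(m) = 0.1992 (+); new bracket [-0.5625, -0.5]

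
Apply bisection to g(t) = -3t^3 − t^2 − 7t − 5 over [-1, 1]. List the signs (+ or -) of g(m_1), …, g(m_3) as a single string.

midpoint 0: g = -5 < 0 → [-1, 0]
midpoint -0.5: g = -1.375 < 0 → [-1, -0.5]
midpoint -0.75: g = 0.953125 > 0 → [-0.75, -0.5]

--+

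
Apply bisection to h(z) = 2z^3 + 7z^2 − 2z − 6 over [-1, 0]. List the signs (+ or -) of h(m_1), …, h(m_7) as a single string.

---++--

h(-0.5) = -3.5 < 0, so the root lies in [-1, -0.5]
h(-0.75) = -1.40625 < 0, so the root lies in [-1, -0.75]
h(-0.875) = -0.230469 < 0, so the root lies in [-1, -0.875]
h(-0.9375) = 0.3794 > 0, so the root lies in [-0.9375, -0.875]
h(-0.90625) = 0.0729 > 0, so the root lies in [-0.90625, -0.875]
h(-0.890625) = -0.0792 < 0, so the root lies in [-0.90625, -0.890625]
h(-0.8984375) = -0.0032 < 0, so the root lies in [-0.90625, -0.8984375]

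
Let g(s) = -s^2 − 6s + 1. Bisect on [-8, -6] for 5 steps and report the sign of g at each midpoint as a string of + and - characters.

g(-7) = -6 < 0, so the root lies in [-7, -6]
g(-6.5) = -2.25 < 0, so the root lies in [-6.5, -6]
g(-6.25) = -0.5625 < 0, so the root lies in [-6.25, -6]
g(-6.125) = 0.2344 > 0, so the root lies in [-6.25, -6.125]
g(-6.1875) = -0.1602 < 0, so the root lies in [-6.1875, -6.125]

---+-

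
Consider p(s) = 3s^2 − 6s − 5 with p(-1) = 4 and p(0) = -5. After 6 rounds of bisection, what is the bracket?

[-0.640625, -0.625]

p(-0.5) = -1.25 < 0, so the root lies in [-1, -0.5]
p(-0.75) = 1.1875 > 0, so the root lies in [-0.75, -0.5]
p(-0.625) = -0.078125 < 0, so the root lies in [-0.75, -0.625]
p(-0.6875) = 0.543 > 0, so the root lies in [-0.6875, -0.625]
p(-0.65625) = 0.2295 > 0, so the root lies in [-0.65625, -0.625]
p(-0.640625) = 0.075 > 0, so the root lies in [-0.640625, -0.625]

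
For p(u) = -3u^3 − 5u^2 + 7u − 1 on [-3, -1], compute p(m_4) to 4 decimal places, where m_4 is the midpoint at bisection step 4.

0.4355

m = -2, p(m) = -11 (−); new bracket [-3, -2]
m = -2.5, p(m) = -2.875 (−); new bracket [-3, -2.5]
m = -2.75, p(m) = 4.328125 (+); new bracket [-2.75, -2.5]
m = -2.625, p(m) = 0.4355 (+); new bracket [-2.625, -2.5]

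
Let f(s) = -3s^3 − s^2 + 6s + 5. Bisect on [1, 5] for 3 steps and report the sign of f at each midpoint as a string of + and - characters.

midpoint 3: f = -67 < 0 → [1, 3]
midpoint 2: f = -11 < 0 → [1, 2]
midpoint 1.5: f = 1.625 > 0 → [1.5, 2]

--+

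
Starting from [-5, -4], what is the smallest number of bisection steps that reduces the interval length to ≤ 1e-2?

7

Width after n steps is 1/2^n. Need 2^n ≥ 1/1e-2 = 100.
2^6 = 64 < 100 ≤ 2^7 = 128, so n = 7.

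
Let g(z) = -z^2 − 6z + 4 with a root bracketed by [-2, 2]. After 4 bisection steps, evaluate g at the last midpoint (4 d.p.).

-1.0625

z = 0 gives g = 4, positive; keep [0, 2]
z = 1 gives g = -3, negative; keep [0, 1]
z = 0.5 gives g = 0.75, positive; keep [0.5, 1]
z = 0.75 gives g = -1.0625, negative; keep [0.5, 0.75]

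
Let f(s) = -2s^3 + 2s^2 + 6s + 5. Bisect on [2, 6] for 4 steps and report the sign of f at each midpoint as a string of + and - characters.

s = 4 gives f = -67, negative; keep [2, 4]
s = 3 gives f = -13, negative; keep [2, 3]
s = 2.5 gives f = 1.25, positive; keep [2.5, 3]
s = 2.75 gives f = -4.9688, negative; keep [2.5, 2.75]

--+-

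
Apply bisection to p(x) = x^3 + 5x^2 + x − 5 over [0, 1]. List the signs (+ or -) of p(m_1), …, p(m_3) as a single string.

x = 0.5 gives p = -3.125, negative; keep [0.5, 1]
x = 0.75 gives p = -1.015625, negative; keep [0.75, 1]
x = 0.875 gives p = 0.373047, positive; keep [0.75, 0.875]

--+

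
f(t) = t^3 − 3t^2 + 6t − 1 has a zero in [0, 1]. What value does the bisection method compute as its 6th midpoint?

t = 0.5 gives f = 1.375, positive; keep [0, 0.5]
t = 0.25 gives f = 0.328125, positive; keep [0, 0.25]
t = 0.125 gives f = -0.294922, negative; keep [0.125, 0.25]
t = 0.1875 gives f = 0.0261, positive; keep [0.125, 0.1875]
t = 0.15625 gives f = -0.1319, negative; keep [0.15625, 0.1875]
t = 0.171875 gives f = -0.0523, negative; keep [0.171875, 0.1875]

0.171875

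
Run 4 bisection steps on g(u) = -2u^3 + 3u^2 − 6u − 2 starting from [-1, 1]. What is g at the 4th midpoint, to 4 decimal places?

0.7773

m = 0, g(m) = -2 (−); new bracket [-1, 0]
m = -0.5, g(m) = 2 (+); new bracket [-0.5, 0]
m = -0.25, g(m) = -0.28125 (−); new bracket [-0.5, -0.25]
m = -0.375, g(m) = 0.7773 (+); new bracket [-0.375, -0.25]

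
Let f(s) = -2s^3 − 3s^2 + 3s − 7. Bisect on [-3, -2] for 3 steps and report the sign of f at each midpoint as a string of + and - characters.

-++

f(-2.5) = -2 < 0, so the root lies in [-3, -2.5]
f(-2.75) = 3.65625 > 0, so the root lies in [-2.75, -2.5]
f(-2.625) = 0.628906 > 0, so the root lies in [-2.625, -2.5]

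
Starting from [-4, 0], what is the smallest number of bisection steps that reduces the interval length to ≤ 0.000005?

Width after n steps is 4/2^n. Need 2^n ≥ 4/0.000005 = 800000.
2^19 = 524288 < 800000 ≤ 2^20 = 1048576, so n = 20.

20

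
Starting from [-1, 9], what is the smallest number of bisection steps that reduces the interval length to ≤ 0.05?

Width after n steps is 10/2^n. Need 2^n ≥ 10/0.05 = 200.
2^7 = 128 < 200 ≤ 2^8 = 256, so n = 8.

8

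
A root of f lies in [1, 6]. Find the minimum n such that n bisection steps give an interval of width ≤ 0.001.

13

Width after n steps is 5/2^n. Need 2^n ≥ 5/0.001 = 5000.
2^12 = 4096 < 5000 ≤ 2^13 = 8192, so n = 13.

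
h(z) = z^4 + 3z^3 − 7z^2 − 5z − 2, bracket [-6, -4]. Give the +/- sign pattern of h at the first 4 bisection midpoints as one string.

++-+

h(-5) = 98 > 0, so the root lies in [-5, -4]
h(-4.5) = 15.4375 > 0, so the root lies in [-4.5, -4]
h(-4.25) = -11.230469 < 0, so the root lies in [-4.5, -4.25]
h(-4.375) = 1.0334 > 0, so the root lies in [-4.375, -4.25]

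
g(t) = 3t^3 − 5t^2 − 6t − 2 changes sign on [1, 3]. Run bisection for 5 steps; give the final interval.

[2.5, 2.5625]

midpoint 2: g = -10 < 0 → [2, 3]
midpoint 2.5: g = -1.375 < 0 → [2.5, 3]
midpoint 2.75: g = 6.078125 > 0 → [2.5, 2.75]
midpoint 2.625: g = 2.0605 > 0 → [2.5, 2.625]
midpoint 2.5625: g = 0.2722 > 0 → [2.5, 2.5625]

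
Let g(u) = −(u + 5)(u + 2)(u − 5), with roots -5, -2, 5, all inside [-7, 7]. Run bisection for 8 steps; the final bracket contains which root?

midpoint 0: g = 50 > 0 → [0, 7]
midpoint 3.5: g = 70.125 > 0 → [3.5, 7]
midpoint 5.25: g = -18.578125 < 0 → [3.5, 5.25]
midpoint 4.375: g = 37.3535 > 0 → [4.375, 5.25]
midpoint 4.8125: g = 12.5339 > 0 → [4.8125, 5.25]
midpoint 5.03125: g = -2.2041 < 0 → [4.8125, 5.03125]
midpoint 4.921875: g = 5.3655 > 0 → [4.921875, 5.03125]
midpoint 4.9765625: g = 1.6313 > 0 → [4.9765625, 5.03125]

5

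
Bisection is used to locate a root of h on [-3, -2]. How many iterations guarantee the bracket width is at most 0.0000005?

21

Width after n steps is 1/2^n. Need 2^n ≥ 1/0.0000005 = 2000000.
2^20 = 1048576 < 2000000 ≤ 2^21 = 2097152, so n = 21.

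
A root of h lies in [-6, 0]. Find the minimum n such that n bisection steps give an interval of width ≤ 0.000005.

Width after n steps is 6/2^n. Need 2^n ≥ 6/0.000005 = 1200000.
2^20 = 1048576 < 1200000 ≤ 2^21 = 2097152, so n = 21.

21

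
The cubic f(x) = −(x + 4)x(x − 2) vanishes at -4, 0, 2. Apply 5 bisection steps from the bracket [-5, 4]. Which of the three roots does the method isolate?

-4

f(-0.5) = -4.375 < 0, so the root lies in [-5, -0.5]
f(-2.75) = -16.328125 < 0, so the root lies in [-5, -2.75]
f(-3.875) = -2.845703 < 0, so the root lies in [-5, -3.875]
f(-4.4375) = 12.4978 > 0, so the root lies in [-4.4375, -3.875]
f(-4.15625) = 3.998 > 0, so the root lies in [-4.15625, -3.875]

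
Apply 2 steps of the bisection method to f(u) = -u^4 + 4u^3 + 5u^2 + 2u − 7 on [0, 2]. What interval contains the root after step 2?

[0.5, 1]

u = 1 gives f = 3, positive; keep [0, 1]
u = 0.5 gives f = -4.3125, negative; keep [0.5, 1]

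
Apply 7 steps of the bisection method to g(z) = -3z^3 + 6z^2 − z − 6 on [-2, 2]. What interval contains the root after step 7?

g(0) = -6 < 0, so the root lies in [-2, 0]
g(-1) = 4 > 0, so the root lies in [-1, 0]
g(-0.5) = -3.625 < 0, so the root lies in [-1, -0.5]
g(-0.75) = -0.6094 < 0, so the root lies in [-1, -0.75]
g(-0.875) = 1.4785 > 0, so the root lies in [-0.875, -0.75]
g(-0.8125) = 0.3826 > 0, so the root lies in [-0.8125, -0.75]
g(-0.78125) = -0.1261 < 0, so the root lies in [-0.8125, -0.78125]

[-0.8125, -0.78125]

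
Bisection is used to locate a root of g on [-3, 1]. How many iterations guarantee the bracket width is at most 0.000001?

Width after n steps is 4/2^n. Need 2^n ≥ 4/0.000001 = 4000000.
2^21 = 2097152 < 4000000 ≤ 2^22 = 4194304, so n = 22.

22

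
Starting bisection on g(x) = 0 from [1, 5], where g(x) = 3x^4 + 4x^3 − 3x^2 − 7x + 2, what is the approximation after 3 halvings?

g(3) = 305 > 0, so the root lies in [1, 3]
g(2) = 56 > 0, so the root lies in [1, 2]
g(1.5) = 13.4375 > 0, so the root lies in [1, 1.5]

1.5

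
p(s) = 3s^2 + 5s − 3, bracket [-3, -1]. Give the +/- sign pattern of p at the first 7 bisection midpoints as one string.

m = -2, p(m) = -1 (−); new bracket [-3, -2]
m = -2.5, p(m) = 3.25 (+); new bracket [-2.5, -2]
m = -2.25, p(m) = 0.9375 (+); new bracket [-2.25, -2]
m = -2.125, p(m) = -0.0781 (−); new bracket [-2.25, -2.125]
m = -2.1875, p(m) = 0.418 (+); new bracket [-2.1875, -2.125]
m = -2.15625, p(m) = 0.167 (+); new bracket [-2.15625, -2.125]
m = -2.140625, p(m) = 0.0437 (+); new bracket [-2.140625, -2.125]

-++-+++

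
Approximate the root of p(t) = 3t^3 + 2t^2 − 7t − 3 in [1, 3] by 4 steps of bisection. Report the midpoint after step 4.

t = 2 gives p = 15, positive; keep [1, 2]
t = 1.5 gives p = 1.125, positive; keep [1, 1.5]
t = 1.25 gives p = -2.765625, negative; keep [1.25, 1.5]
t = 1.375 gives p = -1.0449, negative; keep [1.375, 1.5]

1.375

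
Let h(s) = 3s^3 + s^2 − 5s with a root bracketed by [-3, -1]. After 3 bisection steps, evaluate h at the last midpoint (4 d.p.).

1.9531

s = -2 gives h = -10, negative; keep [-2, -1]
s = -1.5 gives h = -0.375, negative; keep [-1.5, -1]
s = -1.25 gives h = 1.953125, positive; keep [-1.5, -1.25]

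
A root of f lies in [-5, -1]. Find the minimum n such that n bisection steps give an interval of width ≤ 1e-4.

Width after n steps is 4/2^n. Need 2^n ≥ 4/1e-4 = 40000.
2^15 = 32768 < 40000 ≤ 2^16 = 65536, so n = 16.

16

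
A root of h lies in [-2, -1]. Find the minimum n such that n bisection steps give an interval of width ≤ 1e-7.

24

Width after n steps is 1/2^n. Need 2^n ≥ 1/1e-7 = 10000000.
2^23 = 8388608 < 10000000 ≤ 2^24 = 16777216, so n = 24.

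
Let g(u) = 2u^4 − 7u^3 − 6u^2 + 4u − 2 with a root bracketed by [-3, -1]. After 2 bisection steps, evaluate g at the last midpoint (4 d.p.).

g(-2) = 54 > 0, so the root lies in [-2, -1]
g(-1.5) = 12.25 > 0, so the root lies in [-1.5, -1]

12.2500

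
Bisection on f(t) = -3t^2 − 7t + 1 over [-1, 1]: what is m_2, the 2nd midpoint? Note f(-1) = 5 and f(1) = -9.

0.5

m = 0, f(m) = 1 (+); new bracket [0, 1]
m = 0.5, f(m) = -3.25 (−); new bracket [0, 0.5]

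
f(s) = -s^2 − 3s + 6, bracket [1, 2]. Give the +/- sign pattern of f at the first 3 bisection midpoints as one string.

midpoint 1.5: f = -0.75 < 0 → [1, 1.5]
midpoint 1.25: f = 0.6875 > 0 → [1.25, 1.5]
midpoint 1.375: f = -0.015625 < 0 → [1.25, 1.375]

-+-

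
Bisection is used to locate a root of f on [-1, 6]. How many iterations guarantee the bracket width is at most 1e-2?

Width after n steps is 7/2^n. Need 2^n ≥ 7/1e-2 = 700.
2^9 = 512 < 700 ≤ 2^10 = 1024, so n = 10.

10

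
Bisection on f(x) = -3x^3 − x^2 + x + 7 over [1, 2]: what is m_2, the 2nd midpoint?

1.25

midpoint 1.5: f = -3.875 < 0 → [1, 1.5]
midpoint 1.25: f = 0.828125 > 0 → [1.25, 1.5]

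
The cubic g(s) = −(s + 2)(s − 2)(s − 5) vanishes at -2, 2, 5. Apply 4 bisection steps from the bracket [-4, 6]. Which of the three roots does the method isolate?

-2

m = 1, g(m) = -12 (−); new bracket [-4, 1]
m = -1.5, g(m) = -11.375 (−); new bracket [-4, -1.5]
m = -2.75, g(m) = 27.609375 (+); new bracket [-2.75, -1.5]
m = -2.125, g(m) = 3.6738 (+); new bracket [-2.125, -1.5]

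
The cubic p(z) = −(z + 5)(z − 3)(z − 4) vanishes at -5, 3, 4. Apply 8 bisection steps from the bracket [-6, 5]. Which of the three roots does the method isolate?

-5

z = -0.5 gives p = -70.875, negative; keep [-6, -0.5]
z = -3.25 gives p = -79.296875, negative; keep [-6, -3.25]
z = -4.625 gives p = -24.662109, negative; keep [-6, -4.625]
z = -5.3125 gives p = 24.1907, positive; keep [-5.3125, -4.625]
z = -4.96875 gives p = -2.2334, negative; keep [-5.3125, -4.96875]
z = -5.140625 gives p = 10.464, positive; keep [-5.140625, -4.96875]
z = -5.0546875 gives p = 3.9885, positive; keep [-5.0546875, -4.96875]
z = -5.01171875 gives p = 0.8461, positive; keep [-5.01171875, -4.96875]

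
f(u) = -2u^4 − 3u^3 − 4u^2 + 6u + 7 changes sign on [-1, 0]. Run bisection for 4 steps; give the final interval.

[-0.875, -0.8125]

f(-0.5) = 3.25 > 0, so the root lies in [-1, -0.5]
f(-0.75) = 0.882812 > 0, so the root lies in [-1, -0.75]
f(-0.875) = -0.475098 < 0, so the root lies in [-0.875, -0.75]
f(-0.8125) = 0.2219 > 0, so the root lies in [-0.875, -0.8125]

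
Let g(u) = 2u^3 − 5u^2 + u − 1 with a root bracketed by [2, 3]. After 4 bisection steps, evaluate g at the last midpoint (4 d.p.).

0.6948

u = 2.5 gives g = 1.5, positive; keep [2, 2.5]
u = 2.25 gives g = -1.28125, negative; keep [2.25, 2.5]
u = 2.375 gives g = -0.035156, negative; keep [2.375, 2.5]
u = 2.4375 gives g = 0.6948, positive; keep [2.375, 2.4375]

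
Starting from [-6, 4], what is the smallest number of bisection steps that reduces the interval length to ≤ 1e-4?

Width after n steps is 10/2^n. Need 2^n ≥ 10/1e-4 = 100000.
2^16 = 65536 < 100000 ≤ 2^17 = 131072, so n = 17.

17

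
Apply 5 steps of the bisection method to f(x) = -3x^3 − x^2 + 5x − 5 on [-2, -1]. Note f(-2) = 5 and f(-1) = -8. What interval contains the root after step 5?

f(-1.5) = -4.625 < 0, so the root lies in [-2, -1.5]
f(-1.75) = -0.734375 < 0, so the root lies in [-2, -1.75]
f(-1.875) = 1.884766 > 0, so the root lies in [-1.875, -1.75]
f(-1.8125) = 0.5154 > 0, so the root lies in [-1.8125, -1.75]
f(-1.78125) = -0.1242 < 0, so the root lies in [-1.8125, -1.78125]

[-1.8125, -1.78125]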